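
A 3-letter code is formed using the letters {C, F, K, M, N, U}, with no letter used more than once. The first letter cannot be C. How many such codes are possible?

The first letter has 6−1 = 5 choices (anything except C).
The remaining 2 letters are filled from the other 5 symbols without repetition: 5 × 4 = 20.
Total: 5 × 20 = 100.

100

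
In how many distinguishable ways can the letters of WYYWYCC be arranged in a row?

The 7 letters of WYYWYCC have repeats: C appearing twice, W appearing twice, and Y appearing 3 times.
The number of distinct arrangements is 7!/(3!·2!·2!) = 5040/24 = 210.

210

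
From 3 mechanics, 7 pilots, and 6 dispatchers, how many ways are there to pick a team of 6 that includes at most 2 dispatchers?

Split by how many dispatchers are chosen (0 through 2).
Sum: C(6,0)·C(10,6) + C(6,1)·C(10,5) + C(6,2)·C(10,4) = 210 + 1512 + 3150 = 4872.

4872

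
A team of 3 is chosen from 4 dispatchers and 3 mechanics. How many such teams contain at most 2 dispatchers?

31

Split by how many dispatchers are chosen (0 through 2).
Sum: C(4,0)·C(3,3) + C(4,1)·C(3,2) + C(4,2)·C(3,1) = 1 + 12 + 18 = 31.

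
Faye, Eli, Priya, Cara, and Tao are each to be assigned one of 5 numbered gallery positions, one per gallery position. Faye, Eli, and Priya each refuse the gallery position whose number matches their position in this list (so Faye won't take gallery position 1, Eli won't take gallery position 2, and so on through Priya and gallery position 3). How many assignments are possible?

Let Aᵢ (for i ∈ {1, 2, 3}) be the placements that put person i in their forbidden gallery position. Any j of these fix j positions, leaving (5−j)! ways to fill the rest, and there are C(3,j) ways to pick which j.
By inclusion–exclusion, the number of valid placements is Σ_{j=0}^{3} (−1)^j C(3,j)·(5−j)!.
Computing: 120 − 72 + 18 − 2 = 64.

64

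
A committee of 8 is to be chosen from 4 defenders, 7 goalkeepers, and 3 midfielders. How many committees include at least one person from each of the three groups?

2793

Unrestricted: C(14,8) = 3003 ways to pick any 8 of the 14.
Subtract selections that omit an entire group: no defenders → C(10,8) = 45; no goalkeepers → C(7,8) = 0; no midfielders → C(11,8) = 165.
Add back selections omitting two groups (i.e. drawn from a single group): C(4,8) + C(7,8) + C(3,8) = 0.
By inclusion–exclusion: 3003 − 210 + 0 = 2793.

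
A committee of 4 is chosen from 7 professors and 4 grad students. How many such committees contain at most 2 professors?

Split by how many professors are chosen (0 through 2).
Sum: C(7,0)·C(4,4) + C(7,1)·C(4,3) + C(7,2)·C(4,2) = 1 + 28 + 126 = 155.

155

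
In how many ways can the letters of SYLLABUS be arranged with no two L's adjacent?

7560

Total arrangements of SYLLABUS: 8!/(2!·2!) = 10080.
Arrangements with the L's together: treat LL as one letter, giving (7)!/(2!) = 2520.
Hence 10080 − 2520 = 7560.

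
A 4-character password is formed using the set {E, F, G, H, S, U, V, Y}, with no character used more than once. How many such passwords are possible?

Choose and order 4 of the 8 symbols: the first character has 8 options, the next 7, then 6, 5.
That product is 8 × 7 × 6 × 5 = 1680.

1680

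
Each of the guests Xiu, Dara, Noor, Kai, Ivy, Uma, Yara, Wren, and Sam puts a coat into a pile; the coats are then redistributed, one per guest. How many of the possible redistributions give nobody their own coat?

133496

This is the derangement count D_9: permutations of 9 items with no fixed point.
By inclusion–exclusion this is Σ_{j=0}^{9} (−1)^j C(9,j)·(9−j)!.
Computing: 362880 − 362880 + 181440 − 60480 + 15120 − 3024 + 504 − 72 + 9 − 1 = 133496.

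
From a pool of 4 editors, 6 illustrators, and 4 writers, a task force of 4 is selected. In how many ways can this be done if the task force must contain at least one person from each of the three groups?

528

With no constraint there are C(14,4) = 1001 possible selections.
Selections missing a whole group: no editors → C(10,4) = 210; no illustrators → C(8,4) = 70; no writers → C(10,4) = 210.
Add back selections omitting two groups (i.e. drawn from a single group): C(4,4) + C(6,4) + C(4,4) = 17.
By inclusion–exclusion: 1001 − 490 + 17 = 528.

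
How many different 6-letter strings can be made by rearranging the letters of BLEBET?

Letter multiplicities in BLEBET: B×2, E×2, L×1, T×1.
The number of distinct arrangements is 6!/(2!·2!) = 720/4 = 180.

180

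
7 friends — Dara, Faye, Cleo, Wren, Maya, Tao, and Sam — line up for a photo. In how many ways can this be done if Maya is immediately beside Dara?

1440

Glue Maya and Dara into one block (2 internal orders), leaving 6 units to arrange in a row.
So the count is 2·(6)! = 1440.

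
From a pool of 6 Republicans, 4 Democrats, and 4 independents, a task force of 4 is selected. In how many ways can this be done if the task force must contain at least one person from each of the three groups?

528

With no constraint there are C(14,4) = 1001 possible selections.
Subtract selections that omit an entire group: no Republicans → C(8,4) = 70; no Democrats → C(10,4) = 210; no independents → C(10,4) = 210.
Add back selections omitting two groups (i.e. drawn from a single group): C(6,4) + C(4,4) + C(4,4) = 17.
By inclusion–exclusion: 1001 − 490 + 17 = 528.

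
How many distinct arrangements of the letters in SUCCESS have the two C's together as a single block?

Treat the 2 copies of C as a single block. The multiset to arrange is then {CC, E, S, S, S, U}, 6 items in all.
That gives (6)!/(3!) = 120 arrangements.

120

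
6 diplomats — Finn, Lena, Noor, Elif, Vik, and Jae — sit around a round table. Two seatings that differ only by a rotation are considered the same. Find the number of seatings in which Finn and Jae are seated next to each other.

48

Glue Finn and Jae into a block (2 internal orders). Seating 5 units around a circle gives (4)! arrangements.
So 2 × (4)! = 2 × 24 = 48.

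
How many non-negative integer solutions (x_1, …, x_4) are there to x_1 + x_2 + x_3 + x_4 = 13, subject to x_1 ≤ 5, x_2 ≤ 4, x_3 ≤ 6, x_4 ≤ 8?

171

By stars and bars, unrestricted non-negative solutions to x_1+…+x_4 = 13 number C(13+3,3) = 560.
Subtract solutions that violate a single cap (substitute x_i' = x_i − (cap_i+1)): x_1 ≥ 6 gives C(10,3) = 120; x_2 ≥ 5 gives C(11,3) = 165; x_3 ≥ 7 gives C(9,3) = 84; x_4 ≥ 9 gives C(7,3) = 35. Together 404.
Add back pairs where two caps are both exceeded: 10 + 1 + 0 + 4 + 0 + 0 = 15.
By inclusion–exclusion the count is 560 − 404 + 15 = 171.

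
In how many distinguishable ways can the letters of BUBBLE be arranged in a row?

BUBBLE has 6 letters with B appearing 3 times.
The number of distinct arrangements is 6!/(3!) = 720/6 = 120.

120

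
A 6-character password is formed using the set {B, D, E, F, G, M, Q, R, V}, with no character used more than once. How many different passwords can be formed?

60480

With no repetition, fill the 6 characters in order: 9 choices, then 8, down to 4.
That product is 9 × 8 × 7 × 6 × 5 × 4 = 60480.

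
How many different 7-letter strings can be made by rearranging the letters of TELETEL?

210

The 7 letters of TELETEL have repeats: E appearing 3 times, L appearing twice, and T appearing twice.
So there are 7! / (3!·2!·2!) = 210 distinguishable arrangements.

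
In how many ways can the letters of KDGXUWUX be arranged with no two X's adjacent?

7560

There are 8!/(2!·2!) = 10080 arrangements of KDGXUWUX in total.
Arrangements with the X's together: treat XX as one letter, giving (7)!/(2!) = 2520.
Subtracting, 10080 − 2520 = 7560 arrangements keep the X's apart.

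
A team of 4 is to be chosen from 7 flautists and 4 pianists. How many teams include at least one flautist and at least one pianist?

With no constraint there are C(11,4) = 330 possible selections.
Selections missing a whole group: no flautists → C(4,4) = 1; no pianists → C(7,4) = 35.
Both groups omitted at once is impossible, so 330 − 36 = 294.

294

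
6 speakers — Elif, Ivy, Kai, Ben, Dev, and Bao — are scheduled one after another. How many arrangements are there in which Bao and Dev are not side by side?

480

There are 6! = 720 arrangements in all. If Bao and Dev are adjacent, merging them into one block gives 2·(5)! = 240 arrangements.
Complementary counting: 720 − 240 = 480.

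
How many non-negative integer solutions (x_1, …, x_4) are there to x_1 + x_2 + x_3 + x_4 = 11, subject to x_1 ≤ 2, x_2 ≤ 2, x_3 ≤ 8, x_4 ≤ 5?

Without the upper bounds there are C(14,3) = 364 ways to split 11 among 4 variables.
Subtract solutions that violate a single cap (substitute x_i' = x_i − (cap_i+1)): x_1 ≥ 3 gives C(11,3) = 165; x_2 ≥ 3 gives C(11,3) = 165; x_3 ≥ 9 gives C(5,3) = 10; x_4 ≥ 6 gives C(8,3) = 56. Together 396.
Add back pairs where two caps are both exceeded: 56 + 0 + 10 + 0 + 10 + 0 = 76.
By inclusion–exclusion the count is 364 − 396 + 76 = 44.

44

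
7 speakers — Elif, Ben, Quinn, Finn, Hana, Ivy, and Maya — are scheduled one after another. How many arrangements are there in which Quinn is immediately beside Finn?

1440

Place the 5 others and the Quinn-Finn pair as 6 objects in a line; the pair has 2 internal arrangements.
That gives 2 × 6! = 2 × 720 = 1440.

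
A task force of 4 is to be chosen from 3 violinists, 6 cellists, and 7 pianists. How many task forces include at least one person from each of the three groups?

Unrestricted: C(16,4) = 1820 ways to pick any 4 of the 16.
Selections missing a whole group: no violinists → C(13,4) = 715; no cellists → C(10,4) = 210; no pianists → C(9,4) = 126.
Add back selections omitting two groups (i.e. drawn from a single group): C(3,4) + C(6,4) + C(7,4) = 50.
By inclusion–exclusion: 1820 − 1051 + 50 = 819.

819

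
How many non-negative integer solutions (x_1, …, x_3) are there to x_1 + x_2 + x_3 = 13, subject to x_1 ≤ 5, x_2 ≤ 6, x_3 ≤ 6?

Ignoring the caps, the number of non-negative solutions to x_1+…+x_3 = 13 is C(15,2) = 105.
Subtract solutions that violate a single cap (substitute x_i' = x_i − (cap_i+1)): x_1 ≥ 6 gives C(9,2) = 36; x_2 ≥ 7 gives C(8,2) = 28; x_3 ≥ 7 gives C(8,2) = 28. Together 92.
Add back pairs where two caps are both exceeded: 1 + 1 + 0 = 2.
By inclusion–exclusion the count is 105 − 92 + 2 = 15.

15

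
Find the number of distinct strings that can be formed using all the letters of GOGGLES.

GOGGLES has 7 letters with G appearing 3 times.
So there are 7! / (3!) = 840 distinguishable arrangements.

840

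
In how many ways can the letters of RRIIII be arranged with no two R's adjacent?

10

There are 6!/(4!·2!) = 15 arrangements of RRIIII in total.
Arrangements with the R's together: treat RR as one letter, giving (5)!/(4!) = 5.
Subtracting, 15 − 5 = 10 arrangements keep the R's apart.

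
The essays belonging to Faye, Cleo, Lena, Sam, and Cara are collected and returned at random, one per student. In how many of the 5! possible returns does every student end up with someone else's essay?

44

Let Aᵢ be the assignments in which student i gets their own essay. We want the size of the complement of A₁∪…∪A_5.
By inclusion–exclusion this is Σ_{j=0}^{5} (−1)^j C(5,j)·(5−j)!.
Computing: 120 − 120 + 60 − 20 + 5 − 1 = 44.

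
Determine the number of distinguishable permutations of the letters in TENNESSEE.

3780

The 9 letters of TENNESSEE have repeats: E appearing 4 times, N appearing twice, and S appearing twice.
The number of distinct arrangements is 9!/(4!·2!·2!) = 362880/96 = 3780.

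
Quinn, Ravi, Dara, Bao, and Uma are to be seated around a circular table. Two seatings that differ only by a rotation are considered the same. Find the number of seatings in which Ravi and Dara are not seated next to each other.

Without the restriction there are (4)! = 24 seatings.
Seatings with Ravi beside Dara: treat them as a block with 2 internal orders, giving 2 × (3)! = 12.
Subtracting, 24 − 12 = 12.

12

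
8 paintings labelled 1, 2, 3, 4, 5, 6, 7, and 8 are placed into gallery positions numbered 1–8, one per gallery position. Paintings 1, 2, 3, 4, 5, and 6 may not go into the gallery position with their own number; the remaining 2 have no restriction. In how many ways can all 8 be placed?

18806

Let Aᵢ (for 1 ≤ i ≤ 6) be the placements that put painting i in its forbidden gallery position. Any j of these fix j positions, leaving (8−j)! ways to fill the rest, and there are C(6,j) ways to pick which j.
By inclusion–exclusion, the number of valid placements is Σ_{j=0}^{6} (−1)^j C(6,j)·(8−j)!.
Computing: 40320 − 30240 + 10800 − 2400 + 360 − 36 + 2 = 18806.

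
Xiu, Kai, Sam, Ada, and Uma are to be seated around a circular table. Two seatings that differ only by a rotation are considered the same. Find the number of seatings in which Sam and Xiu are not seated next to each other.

All circular seatings of 5 people number (4)! = 24.
Those with Sam next to Xiu: fuse the pair into one unit and seat 4 units around a circle — 2·(3)! = 12.
Subtracting, 24 − 12 = 12.

12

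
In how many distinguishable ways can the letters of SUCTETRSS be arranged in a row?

Letter multiplicities in SUCTETRSS: C×1, E×1, R×1, S×3, T×2, U×1.
The number of distinct arrangements is 9!/(3!·2!) = 362880/12 = 30240.

30240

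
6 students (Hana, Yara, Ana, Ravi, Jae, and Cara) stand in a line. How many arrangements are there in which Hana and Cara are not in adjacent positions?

Of the 6! = 720 arrangements, those with Hana and Cara adjacent number 2 × 5! = 240 (treat the pair as a block with 2 internal orders).
So 720 − 240 = 480 arrangements keep them apart.

480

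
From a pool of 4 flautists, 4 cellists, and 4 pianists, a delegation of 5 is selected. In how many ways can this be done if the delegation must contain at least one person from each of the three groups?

624

Total 5-person selections from all 12: C(12,5) = 792.
Selections missing a whole group: no flautists → C(8,5) = 56; no cellists → C(8,5) = 56; no pianists → C(8,5) = 56.
Add back selections omitting two groups (i.e. drawn from a single group): C(4,5) + C(4,5) + C(4,5) = 0.
By inclusion–exclusion: 792 − 168 + 0 = 624.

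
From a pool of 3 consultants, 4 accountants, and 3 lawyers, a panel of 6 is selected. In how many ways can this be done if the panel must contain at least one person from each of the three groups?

195

With no constraint there are C(10,6) = 210 possible selections.
Subtract selections that omit an entire group: no consultants → C(7,6) = 7; no accountants → C(6,6) = 1; no lawyers → C(7,6) = 7.
Add back selections omitting two groups (i.e. drawn from a single group): C(3,6) + C(4,6) + C(3,6) = 0.
By inclusion–exclusion: 210 − 15 + 0 = 195.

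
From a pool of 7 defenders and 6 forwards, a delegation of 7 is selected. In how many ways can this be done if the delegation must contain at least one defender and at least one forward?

1715

Total 7-person selections from all 13: C(13,7) = 1716.
Subtract selections that omit an entire group: no defenders → C(6,7) = 0; no forwards → C(7,7) = 1.
Both groups omitted at once is impossible, so 1716 − 1 = 1715.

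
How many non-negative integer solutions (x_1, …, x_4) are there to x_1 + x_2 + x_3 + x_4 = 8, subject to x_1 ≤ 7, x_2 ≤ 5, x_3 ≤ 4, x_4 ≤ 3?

Ignoring the caps, the number of non-negative solutions to x_1+…+x_4 = 8 is C(11,3) = 165.
Subtract solutions that violate a single cap (substitute x_i' = x_i − (cap_i+1)): x_1 ≥ 8 gives C(3,3) = 1; x_2 ≥ 6 gives C(5,3) = 10; x_3 ≥ 5 gives C(6,3) = 20; x_4 ≥ 4 gives C(7,3) = 35. Together 66.
No two caps can be exceeded simultaneously, so the pair terms are all 0.
By inclusion–exclusion the count is 165 − 66 + 0 = 99.

99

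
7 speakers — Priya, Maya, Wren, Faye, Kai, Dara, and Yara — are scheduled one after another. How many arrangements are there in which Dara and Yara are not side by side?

Of the 7! = 5040 arrangements, those with Dara and Yara adjacent number 2 × 6! = 1440 (treat the pair as a block with 2 internal orders).
Complementary counting: 5040 − 1440 = 3600.

3600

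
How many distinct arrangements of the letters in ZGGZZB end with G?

20

Fix G in the last position and arrange the remaining 5 letters.
Those 5 letters have Z appearing 3 times, giving (5)!/(3!) = 20.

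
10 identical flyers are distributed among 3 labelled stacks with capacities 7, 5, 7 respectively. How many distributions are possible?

39

Without the upper bounds there are C(12,2) = 66 ways to split 10 among 3 stacks.
Subtract solutions that violate a single cap (substitute x_i' = x_i − (cap_i+1)): x_1 ≥ 8 gives C(4,2) = 6; x_2 ≥ 6 gives C(6,2) = 15; x_3 ≥ 8 gives C(4,2) = 6. Together 27.
No two caps can be exceeded simultaneously, so the pair terms are all 0.
By inclusion–exclusion the count is 66 − 27 + 0 = 39.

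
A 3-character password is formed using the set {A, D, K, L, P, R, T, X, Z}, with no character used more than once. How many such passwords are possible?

504

Choose and order 3 of the 9 symbols: the first character has 9 options, the next 8, then 7.
That product is 9 × 8 × 7 = 504.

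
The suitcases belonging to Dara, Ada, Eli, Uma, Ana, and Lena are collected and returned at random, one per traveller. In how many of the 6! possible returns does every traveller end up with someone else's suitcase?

265

Count assignments avoiding every fixed point. For any j of the 6 travellers fixed to their own suitcase, the other 6−j can be arranged in (6−j)! ways.
By inclusion–exclusion this is Σ_{j=0}^{6} (−1)^j C(6,j)·(6−j)!.
Computing: 720 − 720 + 360 − 120 + 30 − 6 + 1 = 265.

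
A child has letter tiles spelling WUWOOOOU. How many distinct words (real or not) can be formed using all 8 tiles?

WUWOOOOU has 8 letters with O appearing 4 times, U appearing twice, and W appearing twice.
So there are 8! / (4!·2!·2!) = 420 distinguishable arrangements.

420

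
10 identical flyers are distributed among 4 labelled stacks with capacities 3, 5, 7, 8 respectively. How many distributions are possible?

154

Without the upper bounds there are C(13,3) = 286 ways to split 10 among 4 stacks.
Subtract solutions that violate a single cap (substitute x_i' = x_i − (cap_i+1)): x_1 ≥ 4 gives C(9,3) = 84; x_2 ≥ 6 gives C(7,3) = 35; x_3 ≥ 8 gives C(5,3) = 10; x_4 ≥ 9 gives C(4,3) = 4. Together 133.
Add back pairs where two caps are both exceeded: 1 + 0 + 0 + 0 + 0 + 0 = 1.
By inclusion–exclusion the count is 286 − 133 + 1 = 154.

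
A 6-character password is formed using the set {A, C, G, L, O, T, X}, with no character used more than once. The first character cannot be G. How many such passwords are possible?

The first character has 7−1 = 6 choices (anything except G).
The remaining 5 characters are filled from the other 6 symbols without repetition: 6 × 5 × 4 × 3 × 2 = 720.
Total: 6 × 720 = 4320.

4320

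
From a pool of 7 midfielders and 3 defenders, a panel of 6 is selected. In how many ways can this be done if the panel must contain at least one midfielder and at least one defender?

With no constraint there are C(10,6) = 210 possible selections.
Subtract selections that omit an entire group: no midfielders → C(3,6) = 0; no defenders → C(7,6) = 7.
Both groups omitted at once is impossible, so 210 − 7 = 203.

203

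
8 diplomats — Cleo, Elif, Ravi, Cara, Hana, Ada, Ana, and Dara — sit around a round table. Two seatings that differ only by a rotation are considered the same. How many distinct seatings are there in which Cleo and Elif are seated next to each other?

1440

Glue Cleo and Elif into a block (2 internal orders). Seating 7 units around a circle gives (6)! arrangements.
So 2 × (6)! = 2 × 720 = 1440.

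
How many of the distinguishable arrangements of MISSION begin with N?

180

Fix N in the first position and arrange the remaining 6 letters.
Those 6 letters have I appearing twice and S appearing twice, giving (6)!/(2!·2!) = 180.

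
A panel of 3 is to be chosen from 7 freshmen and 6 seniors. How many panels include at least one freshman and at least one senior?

With no constraint there are C(13,3) = 286 possible selections.
Selections missing a whole group: no freshmen → C(6,3) = 20; no seniors → C(7,3) = 35.
Both groups omitted at once is impossible, so 286 − 55 = 231.

231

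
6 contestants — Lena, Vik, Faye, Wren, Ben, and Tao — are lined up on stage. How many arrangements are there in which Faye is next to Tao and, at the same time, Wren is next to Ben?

96

Treat {Faye,Tao} as one block (2 orders) and {Wren,Ben} as another (2 orders).
That leaves 4 units to arrange: 2 × 2 × 4! = 4 × 24 = 96.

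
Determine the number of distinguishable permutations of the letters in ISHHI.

Letter multiplicities in ISHHI: H×2, I×2, S×1.
The number of distinct arrangements is 5!/(2!·2!) = 120/4 = 30.

30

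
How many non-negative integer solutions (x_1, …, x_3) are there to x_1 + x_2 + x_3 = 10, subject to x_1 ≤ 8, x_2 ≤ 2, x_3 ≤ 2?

Without the upper bounds there are C(12,2) = 66 ways to split 10 among 3 variables.
Subtract solutions that violate a single cap (substitute x_i' = x_i − (cap_i+1)): x_1 ≥ 9 gives C(3,2) = 3; x_2 ≥ 3 gives C(9,2) = 36; x_3 ≥ 3 gives C(9,2) = 36. Together 75.
Add back pairs where two caps are both exceeded: 0 + 0 + 15 = 15.
By inclusion–exclusion the count is 66 − 75 + 15 = 6.

6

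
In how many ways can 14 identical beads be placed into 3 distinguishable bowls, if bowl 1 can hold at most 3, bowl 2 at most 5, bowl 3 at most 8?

6

Without the upper bounds there are C(16,2) = 120 ways to split 14 among 3 bowls.
Subtract solutions that violate a single cap (substitute x_i' = x_i − (cap_i+1)): x_1 ≥ 4 gives C(12,2) = 66; x_2 ≥ 6 gives C(10,2) = 45; x_3 ≥ 9 gives C(7,2) = 21. Together 132.
Add back pairs where two caps are both exceeded: 15 + 3 + 0 = 18.
By inclusion–exclusion the count is 120 − 132 + 18 = 6.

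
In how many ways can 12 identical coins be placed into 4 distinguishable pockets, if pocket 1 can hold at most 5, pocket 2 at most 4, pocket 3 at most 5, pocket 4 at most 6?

121

By stars and bars, unrestricted non-negative solutions to x_1+…+x_4 = 12 number C(12+3,3) = 455.
Subtract solutions that violate a single cap (substitute x_i' = x_i − (cap_i+1)): x_1 ≥ 6 gives C(9,3) = 84; x_2 ≥ 5 gives C(10,3) = 120; x_3 ≥ 6 gives C(9,3) = 84; x_4 ≥ 7 gives C(8,3) = 56. Together 344.
Add back pairs where two caps are both exceeded: 4 + 1 + 0 + 4 + 1 + 0 = 10.
By inclusion–exclusion the count is 455 − 344 + 10 = 121.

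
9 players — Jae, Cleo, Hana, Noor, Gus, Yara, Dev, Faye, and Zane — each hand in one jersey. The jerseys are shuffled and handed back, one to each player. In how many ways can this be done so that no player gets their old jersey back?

133496

Count assignments avoiding every fixed point. For any j of the 9 players fixed to their old jersey, the other 9−j can be arranged in (9−j)! ways.
By inclusion–exclusion this is Σ_{j=0}^{9} (−1)^j C(9,j)·(9−j)!.
Computing: 362880 − 362880 + 181440 − 60480 + 15120 − 3024 + 504 − 72 + 9 − 1 = 133496.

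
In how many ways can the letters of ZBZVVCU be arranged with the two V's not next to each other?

900

Total arrangements of ZBZVVCU: 7!/(2!·2!) = 1260.
Arrangements with the V's together: treat VV as one letter, giving (6)!/(2!) = 360.
Hence 1260 − 360 = 900.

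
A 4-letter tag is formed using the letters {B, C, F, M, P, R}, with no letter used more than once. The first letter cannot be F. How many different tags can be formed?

The first letter has 6−1 = 5 choices (anything except F).
The remaining 3 letters are filled from the other 5 symbols without repetition: 5 × 4 × 3 = 60.
Total: 5 × 60 = 300.

300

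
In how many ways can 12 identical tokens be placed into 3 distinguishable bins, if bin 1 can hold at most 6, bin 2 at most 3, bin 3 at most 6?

Ignoring the caps, the number of non-negative solutions to x_1+…+x_3 = 12 is C(14,2) = 91.
Subtract solutions that violate a single cap (substitute x_i' = x_i − (cap_i+1)): x_1 ≥ 7 gives C(7,2) = 21; x_2 ≥ 4 gives C(10,2) = 45; x_3 ≥ 7 gives C(7,2) = 21. Together 87.
Add back pairs where two caps are both exceeded: 3 + 0 + 3 = 6.
By inclusion–exclusion the count is 91 − 87 + 6 = 10.

10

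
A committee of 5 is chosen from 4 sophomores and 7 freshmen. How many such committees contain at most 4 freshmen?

Split by how many freshmen are chosen (0 through 4).
Sum: C(7,0)·C(4,5) + C(7,1)·C(4,4) + C(7,2)·C(4,3) + C(7,3)·C(4,2) + C(7,4)·C(4,1) = 0 + 7 + 84 + 210 + 140 = 441.

441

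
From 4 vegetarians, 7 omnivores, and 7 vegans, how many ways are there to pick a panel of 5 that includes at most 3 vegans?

Split by how many vegans are chosen (0 through 3).
Sum: C(7,0)·C(11,5) + C(7,1)·C(11,4) + C(7,2)·C(11,3) + C(7,3)·C(11,2) = 462 + 2310 + 3465 + 1925 = 8162.

8162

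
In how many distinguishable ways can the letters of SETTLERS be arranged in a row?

The 8 letters of SETTLERS have repeats: E appearing twice, S appearing twice, and T appearing twice.
Dividing 8! = 40320 by 2!·2!·2! = 8 for the repeated letters gives 5040.

5040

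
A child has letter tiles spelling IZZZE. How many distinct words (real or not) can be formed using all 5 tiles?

Letter multiplicities in IZZZE: E×1, I×1, Z×3.
The number of distinct arrangements is 5!/(3!) = 120/6 = 20.

20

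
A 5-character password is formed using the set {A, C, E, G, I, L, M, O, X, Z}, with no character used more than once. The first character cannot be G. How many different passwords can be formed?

27216

The first character has 10−1 = 9 choices (anything except G).
The remaining 4 characters are filled from the other 9 symbols without repetition: 9 × 8 × 7 × 6 = 3024.
Total: 9 × 3024 = 27216.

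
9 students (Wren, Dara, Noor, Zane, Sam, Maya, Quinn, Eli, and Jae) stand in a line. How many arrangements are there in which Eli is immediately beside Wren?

Glue Eli and Wren into one block (2 internal orders), leaving 8 units to arrange in a row.
That gives 2 × 8! = 2 × 40320 = 80640.

80640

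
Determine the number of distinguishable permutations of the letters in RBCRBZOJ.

The 8 letters of RBCRBZOJ have repeats: B appearing twice and R appearing twice.
Dividing 8! = 40320 by 2!·2! = 4 for the repeated letters gives 10080.

10080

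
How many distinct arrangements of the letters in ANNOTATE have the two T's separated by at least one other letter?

Total arrangements of ANNOTATE: 8!/(2!·2!·2!) = 5040.
If the two T's are adjacent, glue them into one block, leaving 7 items to arrange: (7)!/(2!·2!) = 1260 ways.
Hence 5040 − 1260 = 3780.

3780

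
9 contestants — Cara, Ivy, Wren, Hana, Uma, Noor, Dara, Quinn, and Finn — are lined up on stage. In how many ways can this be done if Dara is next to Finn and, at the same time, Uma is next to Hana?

Treat {Dara,Finn} as one block (2 orders) and {Uma,Hana} as another (2 orders).
That leaves 7 units to arrange: 2 × 2 × 7! = 4 × 5040 = 20160.

20160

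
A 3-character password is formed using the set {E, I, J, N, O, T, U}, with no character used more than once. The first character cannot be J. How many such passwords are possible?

The first character has 7−1 = 6 choices (anything except J).
The remaining 2 characters are filled from the other 6 symbols without repetition: 6 × 5 = 30.
Total: 6 × 30 = 180.

180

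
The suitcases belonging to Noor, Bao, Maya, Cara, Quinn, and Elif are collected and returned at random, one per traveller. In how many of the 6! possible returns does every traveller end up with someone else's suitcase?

265

Count assignments avoiding every fixed point. For any j of the 6 travellers fixed to their own suitcase, the other 6−j can be arranged in (6−j)! ways.
By inclusion–exclusion this is Σ_{j=0}^{6} (−1)^j C(6,j)·(6−j)!.
Computing: 720 − 720 + 360 − 120 + 30 − 6 + 1 = 265.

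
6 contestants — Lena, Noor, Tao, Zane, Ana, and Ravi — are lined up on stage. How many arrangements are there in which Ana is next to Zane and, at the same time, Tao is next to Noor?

Treat {Ana,Zane} as one block (2 orders) and {Tao,Noor} as another (2 orders).
That leaves 4 units to arrange: 2 × 2 × 4! = 4 × 24 = 96.

96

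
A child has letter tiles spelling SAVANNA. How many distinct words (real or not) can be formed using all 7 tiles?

420

The 7 letters of SAVANNA have repeats: A appearing 3 times and N appearing twice.
The number of distinct arrangements is 7!/(3!·2!) = 5040/12 = 420.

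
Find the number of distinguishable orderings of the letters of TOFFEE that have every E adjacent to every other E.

60

Treat the 2 copies of E as a single block. The multiset to arrange is then {EE, F, F, O, T}, 5 items in all.
That gives (5)!/(2!) = 60 arrangements.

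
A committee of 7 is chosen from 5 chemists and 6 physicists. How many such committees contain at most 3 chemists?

Split by how many chemists are chosen (0 through 3).
Sum: C(5,0)·C(6,7) + C(5,1)·C(6,6) + C(5,2)·C(6,5) + C(5,3)·C(6,4) = 0 + 5 + 60 + 150 = 215.

215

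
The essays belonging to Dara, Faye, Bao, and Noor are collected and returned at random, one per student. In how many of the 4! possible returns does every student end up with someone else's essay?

9

Count assignments avoiding every fixed point. For any j of the 4 students fixed to their own essay, the other 4−j can be arranged in (4−j)! ways.
By inclusion–exclusion this is Σ_{j=0}^{4} (−1)^j C(4,j)·(4−j)!.
Computing: 24 − 24 + 12 − 4 + 1 = 9.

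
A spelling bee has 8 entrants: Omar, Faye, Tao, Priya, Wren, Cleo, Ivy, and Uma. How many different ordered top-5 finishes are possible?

There are 8 choices for 1st place, 7 for 2nd, and so on down to 4 for position 5.
That gives 8 × 7 × 6 × 5 × 4 = 6720.

6720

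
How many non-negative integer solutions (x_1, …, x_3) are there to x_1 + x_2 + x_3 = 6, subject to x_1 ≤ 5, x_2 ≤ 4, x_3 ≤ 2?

14

By stars and bars, unrestricted non-negative solutions to x_1+…+x_3 = 6 number C(6+2,2) = 28.
Subtract solutions that violate a single cap (substitute x_i' = x_i − (cap_i+1)): x_1 ≥ 6 gives C(2,2) = 1; x_2 ≥ 5 gives C(3,2) = 3; x_3 ≥ 3 gives C(5,2) = 10. Together 14.
No two caps can be exceeded simultaneously, so the pair terms are all 0.
By inclusion–exclusion the count is 28 − 14 + 0 = 14.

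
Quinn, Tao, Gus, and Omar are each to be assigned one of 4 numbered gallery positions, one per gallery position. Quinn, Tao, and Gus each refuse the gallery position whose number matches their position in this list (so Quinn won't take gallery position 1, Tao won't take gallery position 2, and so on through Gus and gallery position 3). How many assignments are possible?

Let Aᵢ (for i ∈ {1, 2, 3}) be the placements that put person i in their forbidden gallery position. Any j of these fix j positions, leaving (4−j)! ways to fill the rest, and there are C(3,j) ways to pick which j.
By inclusion–exclusion, the number of valid placements is Σ_{j=0}^{3} (−1)^j C(3,j)·(4−j)!.
Computing: 24 − 18 + 6 − 1 = 11.

11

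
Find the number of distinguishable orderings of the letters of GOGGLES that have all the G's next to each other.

Treat the 3 copies of G as a single block. The multiset to arrange is then {GGG, E, L, O, S}, 5 items in all.
All 5 items are distinct, so there are (5)! = 120 arrangements.

120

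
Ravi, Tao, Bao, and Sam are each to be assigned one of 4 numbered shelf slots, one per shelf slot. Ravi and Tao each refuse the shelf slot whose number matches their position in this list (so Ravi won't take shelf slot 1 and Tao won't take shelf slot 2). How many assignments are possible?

Let Aᵢ (for i ∈ {1, 2}) be the placements that put person i in their forbidden shelf slot. Any j of these fix j positions, leaving (4−j)! ways to fill the rest, and there are C(2,j) ways to pick which j.
By inclusion–exclusion, the number of valid placements is Σ_{j=0}^{2} (−1)^j C(2,j)·(4−j)!.
Computing: 24 − 12 + 2 = 14.

14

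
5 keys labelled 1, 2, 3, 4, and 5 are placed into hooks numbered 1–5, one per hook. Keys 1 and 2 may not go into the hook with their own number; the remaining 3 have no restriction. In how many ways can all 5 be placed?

78

Let Aᵢ (for i ∈ {1, 2}) be the placements that put key i in its forbidden hook. Any j of these fix j positions, leaving (5−j)! ways to fill the rest, and there are C(2,j) ways to pick which j.
By inclusion–exclusion, the number of valid placements is Σ_{j=0}^{2} (−1)^j C(2,j)·(5−j)!.
Computing: 120 − 48 + 6 = 78.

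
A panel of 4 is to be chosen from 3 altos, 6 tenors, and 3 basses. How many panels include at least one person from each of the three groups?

Total 4-person selections from all 12: C(12,4) = 495.
Subtract selections that omit an entire group: no altos → C(9,4) = 126; no tenors → C(6,4) = 15; no basses → C(9,4) = 126.
Add back selections omitting two groups (i.e. drawn from a single group): C(3,4) + C(6,4) + C(3,4) = 15.
By inclusion–exclusion: 495 − 267 + 15 = 243.

243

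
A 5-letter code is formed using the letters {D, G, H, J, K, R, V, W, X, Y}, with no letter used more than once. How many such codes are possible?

30240

Choose and order 5 of the 10 symbols: the first letter has 10 options, the next 9, and so on down to 6.
10 × 9 × 8 × 7 × 6 = 30240.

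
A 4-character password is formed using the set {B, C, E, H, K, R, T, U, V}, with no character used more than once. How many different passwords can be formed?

3024

Choose and order 4 of the 9 symbols: the first character has 9 options, the next 8, then 7, 6.
9 × 8 × 7 × 6 = 3024.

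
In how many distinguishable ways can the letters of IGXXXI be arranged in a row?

60

IGXXXI has 6 letters with I appearing twice and X appearing 3 times.
So there are 6! / (3!·2!) = 60 distinguishable arrangements.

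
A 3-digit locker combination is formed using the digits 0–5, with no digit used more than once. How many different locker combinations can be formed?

This is a permutation of 3 out of 6: P(6,3) = 6!/3!.
That product is 6 × 5 × 4 = 120.

120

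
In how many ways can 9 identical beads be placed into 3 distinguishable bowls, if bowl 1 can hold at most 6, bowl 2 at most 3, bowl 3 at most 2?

6

Without the upper bounds there are C(11,2) = 55 ways to split 9 among 3 bowls.
Subtract solutions that violate a single cap (substitute x_i' = x_i − (cap_i+1)): x_1 ≥ 7 gives C(4,2) = 6; x_2 ≥ 4 gives C(7,2) = 21; x_3 ≥ 3 gives C(8,2) = 28. Together 55.
Add back pairs where two caps are both exceeded: 0 + 0 + 6 = 6.
By inclusion–exclusion the count is 55 − 55 + 6 = 6.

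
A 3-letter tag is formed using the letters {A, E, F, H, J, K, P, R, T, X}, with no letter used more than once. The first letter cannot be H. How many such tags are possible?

The first letter has 10−1 = 9 choices (anything except H).
The remaining 2 letters are filled from the other 9 symbols without repetition: 9 × 8 = 72.
Total: 9 × 72 = 648.

648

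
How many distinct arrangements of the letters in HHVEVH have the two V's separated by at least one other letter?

Total arrangements of HHVEVH: 6!/(3!·2!) = 60.
If the two V's are adjacent, glue them into one block, leaving 5 items to arrange: (5)!/(3!) = 20 ways.
Subtracting, 60 − 20 = 40 arrangements keep the V's apart.

40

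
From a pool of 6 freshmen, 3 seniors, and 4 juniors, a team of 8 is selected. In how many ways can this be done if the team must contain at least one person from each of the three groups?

Unrestricted: C(13,8) = 1287 ways to pick any 8 of the 13.
Subtract selections that omit an entire group: no freshmen → C(7,8) = 0; no seniors → C(10,8) = 45; no juniors → C(9,8) = 9.
Add back selections omitting two groups (i.e. drawn from a single group): C(6,8) + C(3,8) + C(4,8) = 0.
By inclusion–exclusion: 1287 − 54 + 0 = 1233.

1233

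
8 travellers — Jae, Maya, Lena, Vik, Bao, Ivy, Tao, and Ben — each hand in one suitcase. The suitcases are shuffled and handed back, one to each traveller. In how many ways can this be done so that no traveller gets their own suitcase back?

Count assignments avoiding every fixed point. For any j of the 8 travellers fixed to their own suitcase, the other 8−j can be arranged in (8−j)! ways.
By inclusion–exclusion this is Σ_{j=0}^{8} (−1)^j C(8,j)·(8−j)!.
Computing: 40320 − 40320 + 20160 − 6720 + 1680 − 336 + 56 − 8 + 1 = 14833.

14833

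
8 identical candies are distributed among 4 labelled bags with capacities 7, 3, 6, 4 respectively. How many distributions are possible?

105

By stars and bars, unrestricted non-negative solutions to x_1+…+x_4 = 8 number C(8+3,3) = 165.
Subtract solutions that violate a single cap (substitute x_i' = x_i − (cap_i+1)): x_1 ≥ 8 gives C(3,3) = 1; x_2 ≥ 4 gives C(7,3) = 35; x_3 ≥ 7 gives C(4,3) = 4; x_4 ≥ 5 gives C(6,3) = 20. Together 60.
No two caps can be exceeded simultaneously, so the pair terms are all 0.
By inclusion–exclusion the count is 165 − 60 + 0 = 105.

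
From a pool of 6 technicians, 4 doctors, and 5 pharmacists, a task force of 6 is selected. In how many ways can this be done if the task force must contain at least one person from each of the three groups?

4250

With no constraint there are C(15,6) = 5005 possible selections.
Selections missing a whole group: no technicians → C(9,6) = 84; no doctors → C(11,6) = 462; no pharmacists → C(10,6) = 210.
Add back selections omitting two groups (i.e. drawn from a single group): C(6,6) + C(4,6) + C(5,6) = 1.
By inclusion–exclusion: 5005 − 756 + 1 = 4250.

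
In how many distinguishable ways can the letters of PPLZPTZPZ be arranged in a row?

Letter multiplicities in PPLZPTZPZ: L×1, P×4, T×1, Z×3.
Dividing 9! = 362880 by 4!·3! = 144 for the repeated letters gives 2520.

2520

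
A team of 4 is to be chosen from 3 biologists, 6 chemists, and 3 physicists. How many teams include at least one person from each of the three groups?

Unrestricted: C(12,4) = 495 ways to pick any 4 of the 12.
Selections missing a whole group: no biologists → C(9,4) = 126; no chemists → C(6,4) = 15; no physicists → C(9,4) = 126.
Add back selections omitting two groups (i.e. drawn from a single group): C(3,4) + C(6,4) + C(3,4) = 15.
By inclusion–exclusion: 495 − 267 + 15 = 243.

243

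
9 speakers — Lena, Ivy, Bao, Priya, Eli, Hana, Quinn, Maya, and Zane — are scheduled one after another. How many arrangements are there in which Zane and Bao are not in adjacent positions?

282240

There are 9! = 362880 arrangements in all. If Zane and Bao are adjacent, merging them into one block gives 2·(8)! = 80640 arrangements.
So 362880 − 80640 = 282240 arrangements keep them apart.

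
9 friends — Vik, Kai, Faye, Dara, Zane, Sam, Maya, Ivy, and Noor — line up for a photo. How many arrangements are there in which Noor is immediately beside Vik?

Place the 7 others and the Noor-Vik pair as 8 objects in a line; the pair has 2 internal arrangements.
That gives 2 × 8! = 2 × 40320 = 80640.

80640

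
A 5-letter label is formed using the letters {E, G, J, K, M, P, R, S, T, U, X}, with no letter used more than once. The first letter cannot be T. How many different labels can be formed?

50400

The first letter has 11−1 = 10 choices (anything except T).
The remaining 4 letters are filled from the other 10 symbols without repetition: 10 × 9 × 8 × 7 = 5040.
Total: 10 × 5040 = 50400.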